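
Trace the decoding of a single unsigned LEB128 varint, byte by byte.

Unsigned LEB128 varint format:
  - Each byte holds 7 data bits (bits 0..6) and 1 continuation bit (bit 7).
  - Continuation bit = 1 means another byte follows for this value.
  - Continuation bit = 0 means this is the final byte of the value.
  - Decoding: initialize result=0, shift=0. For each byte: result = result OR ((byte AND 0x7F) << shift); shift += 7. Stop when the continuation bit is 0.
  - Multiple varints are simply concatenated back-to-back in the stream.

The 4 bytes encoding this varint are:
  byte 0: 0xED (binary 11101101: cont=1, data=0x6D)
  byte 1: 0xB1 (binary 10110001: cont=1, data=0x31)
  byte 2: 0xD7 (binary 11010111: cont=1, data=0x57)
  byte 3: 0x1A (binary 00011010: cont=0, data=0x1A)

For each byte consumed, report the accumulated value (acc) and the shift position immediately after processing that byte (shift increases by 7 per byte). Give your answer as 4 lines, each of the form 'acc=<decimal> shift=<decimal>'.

Answer: acc=109 shift=7
acc=6381 shift=14
acc=1431789 shift=21
acc=55957741 shift=28

Derivation:
byte 0=0xED: payload=0x6D=109, contrib = 109<<0 = 109; acc -> 109, shift -> 7
byte 1=0xB1: payload=0x31=49, contrib = 49<<7 = 6272; acc -> 6381, shift -> 14
byte 2=0xD7: payload=0x57=87, contrib = 87<<14 = 1425408; acc -> 1431789, shift -> 21
byte 3=0x1A: payload=0x1A=26, contrib = 26<<21 = 54525952; acc -> 55957741, shift -> 28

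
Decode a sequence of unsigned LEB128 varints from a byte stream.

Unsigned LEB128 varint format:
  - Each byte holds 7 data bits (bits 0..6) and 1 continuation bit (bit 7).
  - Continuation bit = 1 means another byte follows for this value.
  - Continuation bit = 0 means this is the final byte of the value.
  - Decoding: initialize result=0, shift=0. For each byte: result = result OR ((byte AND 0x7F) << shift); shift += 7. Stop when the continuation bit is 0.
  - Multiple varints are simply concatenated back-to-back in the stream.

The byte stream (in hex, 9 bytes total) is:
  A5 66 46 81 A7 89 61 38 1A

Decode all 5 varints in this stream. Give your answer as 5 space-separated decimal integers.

Answer: 13093 70 203576193 56 26

Derivation:
  byte[0]=0xA5 cont=1 payload=0x25=37: acc |= 37<<0 -> acc=37 shift=7
  byte[1]=0x66 cont=0 payload=0x66=102: acc |= 102<<7 -> acc=13093 shift=14 [end]
Varint 1: bytes[0:2] = A5 66 -> value 13093 (2 byte(s))
  byte[2]=0x46 cont=0 payload=0x46=70: acc |= 70<<0 -> acc=70 shift=7 [end]
Varint 2: bytes[2:3] = 46 -> value 70 (1 byte(s))
  byte[3]=0x81 cont=1 payload=0x01=1: acc |= 1<<0 -> acc=1 shift=7
  byte[4]=0xA7 cont=1 payload=0x27=39: acc |= 39<<7 -> acc=4993 shift=14
  byte[5]=0x89 cont=1 payload=0x09=9: acc |= 9<<14 -> acc=152449 shift=21
  byte[6]=0x61 cont=0 payload=0x61=97: acc |= 97<<21 -> acc=203576193 shift=28 [end]
Varint 3: bytes[3:7] = 81 A7 89 61 -> value 203576193 (4 byte(s))
  byte[7]=0x38 cont=0 payload=0x38=56: acc |= 56<<0 -> acc=56 shift=7 [end]
Varint 4: bytes[7:8] = 38 -> value 56 (1 byte(s))
  byte[8]=0x1A cont=0 payload=0x1A=26: acc |= 26<<0 -> acc=26 shift=7 [end]
Varint 5: bytes[8:9] = 1A -> value 26 (1 byte(s))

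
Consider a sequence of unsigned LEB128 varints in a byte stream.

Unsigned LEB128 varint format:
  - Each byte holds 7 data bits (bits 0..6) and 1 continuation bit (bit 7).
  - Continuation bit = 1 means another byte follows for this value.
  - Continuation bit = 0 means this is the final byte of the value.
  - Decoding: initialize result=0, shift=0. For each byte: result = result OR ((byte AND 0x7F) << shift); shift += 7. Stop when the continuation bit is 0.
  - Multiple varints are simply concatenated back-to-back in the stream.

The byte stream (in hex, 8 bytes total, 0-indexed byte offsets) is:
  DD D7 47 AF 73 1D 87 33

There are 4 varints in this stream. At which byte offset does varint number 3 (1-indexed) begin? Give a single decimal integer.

Answer: 5

Derivation:
  byte[0]=0xDD cont=1 payload=0x5D=93: acc |= 93<<0 -> acc=93 shift=7
  byte[1]=0xD7 cont=1 payload=0x57=87: acc |= 87<<7 -> acc=11229 shift=14
  byte[2]=0x47 cont=0 payload=0x47=71: acc |= 71<<14 -> acc=1174493 shift=21 [end]
Varint 1: bytes[0:3] = DD D7 47 -> value 1174493 (3 byte(s))
  byte[3]=0xAF cont=1 payload=0x2F=47: acc |= 47<<0 -> acc=47 shift=7
  byte[4]=0x73 cont=0 payload=0x73=115: acc |= 115<<7 -> acc=14767 shift=14 [end]
Varint 2: bytes[3:5] = AF 73 -> value 14767 (2 byte(s))
  byte[5]=0x1D cont=0 payload=0x1D=29: acc |= 29<<0 -> acc=29 shift=7 [end]
Varint 3: bytes[5:6] = 1D -> value 29 (1 byte(s))
  byte[6]=0x87 cont=1 payload=0x07=7: acc |= 7<<0 -> acc=7 shift=7
  byte[7]=0x33 cont=0 payload=0x33=51: acc |= 51<<7 -> acc=6535 shift=14 [end]
Varint 4: bytes[6:8] = 87 33 -> value 6535 (2 byte(s))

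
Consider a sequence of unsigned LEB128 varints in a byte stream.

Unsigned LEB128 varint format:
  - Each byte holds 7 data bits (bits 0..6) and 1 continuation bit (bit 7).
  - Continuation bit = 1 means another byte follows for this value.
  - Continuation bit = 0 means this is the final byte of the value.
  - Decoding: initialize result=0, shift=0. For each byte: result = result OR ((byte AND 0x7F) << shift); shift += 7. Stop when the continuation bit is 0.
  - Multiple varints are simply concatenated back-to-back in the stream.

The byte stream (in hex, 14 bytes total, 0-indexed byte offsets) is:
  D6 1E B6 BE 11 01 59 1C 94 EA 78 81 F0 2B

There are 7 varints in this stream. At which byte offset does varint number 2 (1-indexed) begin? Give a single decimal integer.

Answer: 2

Derivation:
  byte[0]=0xD6 cont=1 payload=0x56=86: acc |= 86<<0 -> acc=86 shift=7
  byte[1]=0x1E cont=0 payload=0x1E=30: acc |= 30<<7 -> acc=3926 shift=14 [end]
Varint 1: bytes[0:2] = D6 1E -> value 3926 (2 byte(s))
  byte[2]=0xB6 cont=1 payload=0x36=54: acc |= 54<<0 -> acc=54 shift=7
  byte[3]=0xBE cont=1 payload=0x3E=62: acc |= 62<<7 -> acc=7990 shift=14
  byte[4]=0x11 cont=0 payload=0x11=17: acc |= 17<<14 -> acc=286518 shift=21 [end]
Varint 2: bytes[2:5] = B6 BE 11 -> value 286518 (3 byte(s))
  byte[5]=0x01 cont=0 payload=0x01=1: acc |= 1<<0 -> acc=1 shift=7 [end]
Varint 3: bytes[5:6] = 01 -> value 1 (1 byte(s))
  byte[6]=0x59 cont=0 payload=0x59=89: acc |= 89<<0 -> acc=89 shift=7 [end]
Varint 4: bytes[6:7] = 59 -> value 89 (1 byte(s))
  byte[7]=0x1C cont=0 payload=0x1C=28: acc |= 28<<0 -> acc=28 shift=7 [end]
Varint 5: bytes[7:8] = 1C -> value 28 (1 byte(s))
  byte[8]=0x94 cont=1 payload=0x14=20: acc |= 20<<0 -> acc=20 shift=7
  byte[9]=0xEA cont=1 payload=0x6A=106: acc |= 106<<7 -> acc=13588 shift=14
  byte[10]=0x78 cont=0 payload=0x78=120: acc |= 120<<14 -> acc=1979668 shift=21 [end]
Varint 6: bytes[8:11] = 94 EA 78 -> value 1979668 (3 byte(s))
  byte[11]=0x81 cont=1 payload=0x01=1: acc |= 1<<0 -> acc=1 shift=7
  byte[12]=0xF0 cont=1 payload=0x70=112: acc |= 112<<7 -> acc=14337 shift=14
  byte[13]=0x2B cont=0 payload=0x2B=43: acc |= 43<<14 -> acc=718849 shift=21 [end]
Varint 7: bytes[11:14] = 81 F0 2B -> value 718849 (3 byte(s))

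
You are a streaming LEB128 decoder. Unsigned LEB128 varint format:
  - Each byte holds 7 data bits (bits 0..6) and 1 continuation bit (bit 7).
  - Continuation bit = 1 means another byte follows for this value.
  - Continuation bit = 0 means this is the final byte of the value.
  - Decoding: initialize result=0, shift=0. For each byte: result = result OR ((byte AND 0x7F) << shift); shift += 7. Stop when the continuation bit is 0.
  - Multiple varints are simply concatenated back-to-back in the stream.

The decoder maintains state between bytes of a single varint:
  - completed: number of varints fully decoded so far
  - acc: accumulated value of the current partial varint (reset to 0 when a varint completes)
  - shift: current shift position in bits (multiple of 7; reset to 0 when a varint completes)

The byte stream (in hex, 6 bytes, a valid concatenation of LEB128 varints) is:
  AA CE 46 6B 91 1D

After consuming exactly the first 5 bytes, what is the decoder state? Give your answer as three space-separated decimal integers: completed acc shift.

Answer: 2 17 7

Derivation:
byte[0]=0xAA cont=1 payload=0x2A: acc |= 42<<0 -> completed=0 acc=42 shift=7
byte[1]=0xCE cont=1 payload=0x4E: acc |= 78<<7 -> completed=0 acc=10026 shift=14
byte[2]=0x46 cont=0 payload=0x46: varint #1 complete (value=1156906); reset -> completed=1 acc=0 shift=0
byte[3]=0x6B cont=0 payload=0x6B: varint #2 complete (value=107); reset -> completed=2 acc=0 shift=0
byte[4]=0x91 cont=1 payload=0x11: acc |= 17<<0 -> completed=2 acc=17 shift=7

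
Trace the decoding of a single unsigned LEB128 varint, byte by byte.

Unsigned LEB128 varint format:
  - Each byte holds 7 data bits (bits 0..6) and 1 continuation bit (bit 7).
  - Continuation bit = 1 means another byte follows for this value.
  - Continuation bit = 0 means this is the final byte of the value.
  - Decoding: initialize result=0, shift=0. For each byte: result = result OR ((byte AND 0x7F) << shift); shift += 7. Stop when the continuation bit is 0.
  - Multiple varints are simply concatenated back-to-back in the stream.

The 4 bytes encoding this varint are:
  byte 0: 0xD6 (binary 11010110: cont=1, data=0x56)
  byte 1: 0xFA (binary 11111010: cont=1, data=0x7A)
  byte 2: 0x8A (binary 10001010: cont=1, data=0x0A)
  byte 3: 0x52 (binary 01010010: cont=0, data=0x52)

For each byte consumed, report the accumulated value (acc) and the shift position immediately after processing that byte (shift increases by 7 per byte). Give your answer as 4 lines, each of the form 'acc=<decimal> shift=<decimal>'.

Answer: acc=86 shift=7
acc=15702 shift=14
acc=179542 shift=21
acc=172146006 shift=28

Derivation:
byte 0=0xD6: payload=0x56=86, contrib = 86<<0 = 86; acc -> 86, shift -> 7
byte 1=0xFA: payload=0x7A=122, contrib = 122<<7 = 15616; acc -> 15702, shift -> 14
byte 2=0x8A: payload=0x0A=10, contrib = 10<<14 = 163840; acc -> 179542, shift -> 21
byte 3=0x52: payload=0x52=82, contrib = 82<<21 = 171966464; acc -> 172146006, shift -> 28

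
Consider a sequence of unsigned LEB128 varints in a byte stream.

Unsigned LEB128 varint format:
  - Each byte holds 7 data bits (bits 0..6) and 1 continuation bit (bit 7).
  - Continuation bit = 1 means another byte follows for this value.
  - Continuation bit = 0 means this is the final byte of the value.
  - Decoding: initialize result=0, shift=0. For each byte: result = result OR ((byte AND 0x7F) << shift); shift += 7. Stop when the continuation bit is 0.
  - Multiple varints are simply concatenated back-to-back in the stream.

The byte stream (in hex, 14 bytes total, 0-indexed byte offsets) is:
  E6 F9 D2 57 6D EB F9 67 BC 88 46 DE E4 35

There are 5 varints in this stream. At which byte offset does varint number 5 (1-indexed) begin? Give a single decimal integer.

Answer: 11

Derivation:
  byte[0]=0xE6 cont=1 payload=0x66=102: acc |= 102<<0 -> acc=102 shift=7
  byte[1]=0xF9 cont=1 payload=0x79=121: acc |= 121<<7 -> acc=15590 shift=14
  byte[2]=0xD2 cont=1 payload=0x52=82: acc |= 82<<14 -> acc=1359078 shift=21
  byte[3]=0x57 cont=0 payload=0x57=87: acc |= 87<<21 -> acc=183811302 shift=28 [end]
Varint 1: bytes[0:4] = E6 F9 D2 57 -> value 183811302 (4 byte(s))
  byte[4]=0x6D cont=0 payload=0x6D=109: acc |= 109<<0 -> acc=109 shift=7 [end]
Varint 2: bytes[4:5] = 6D -> value 109 (1 byte(s))
  byte[5]=0xEB cont=1 payload=0x6B=107: acc |= 107<<0 -> acc=107 shift=7
  byte[6]=0xF9 cont=1 payload=0x79=121: acc |= 121<<7 -> acc=15595 shift=14
  byte[7]=0x67 cont=0 payload=0x67=103: acc |= 103<<14 -> acc=1703147 shift=21 [end]
Varint 3: bytes[5:8] = EB F9 67 -> value 1703147 (3 byte(s))
  byte[8]=0xBC cont=1 payload=0x3C=60: acc |= 60<<0 -> acc=60 shift=7
  byte[9]=0x88 cont=1 payload=0x08=8: acc |= 8<<7 -> acc=1084 shift=14
  byte[10]=0x46 cont=0 payload=0x46=70: acc |= 70<<14 -> acc=1147964 shift=21 [end]
Varint 4: bytes[8:11] = BC 88 46 -> value 1147964 (3 byte(s))
  byte[11]=0xDE cont=1 payload=0x5E=94: acc |= 94<<0 -> acc=94 shift=7
  byte[12]=0xE4 cont=1 payload=0x64=100: acc |= 100<<7 -> acc=12894 shift=14
  byte[13]=0x35 cont=0 payload=0x35=53: acc |= 53<<14 -> acc=881246 shift=21 [end]
Varint 5: bytes[11:14] = DE E4 35 -> value 881246 (3 byte(s))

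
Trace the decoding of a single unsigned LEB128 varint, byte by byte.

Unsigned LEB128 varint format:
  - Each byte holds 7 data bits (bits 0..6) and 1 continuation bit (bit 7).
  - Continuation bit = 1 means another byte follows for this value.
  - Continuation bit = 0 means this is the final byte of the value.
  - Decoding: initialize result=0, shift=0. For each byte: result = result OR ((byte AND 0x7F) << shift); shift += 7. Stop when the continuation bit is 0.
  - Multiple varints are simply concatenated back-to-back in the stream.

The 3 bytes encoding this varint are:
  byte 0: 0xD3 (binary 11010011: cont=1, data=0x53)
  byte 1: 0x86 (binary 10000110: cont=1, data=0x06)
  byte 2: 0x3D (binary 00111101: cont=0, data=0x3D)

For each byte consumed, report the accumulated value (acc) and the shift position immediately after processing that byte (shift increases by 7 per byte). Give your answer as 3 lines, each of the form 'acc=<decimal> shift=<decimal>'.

byte 0=0xD3: payload=0x53=83, contrib = 83<<0 = 83; acc -> 83, shift -> 7
byte 1=0x86: payload=0x06=6, contrib = 6<<7 = 768; acc -> 851, shift -> 14
byte 2=0x3D: payload=0x3D=61, contrib = 61<<14 = 999424; acc -> 1000275, shift -> 21

Answer: acc=83 shift=7
acc=851 shift=14
acc=1000275 shift=21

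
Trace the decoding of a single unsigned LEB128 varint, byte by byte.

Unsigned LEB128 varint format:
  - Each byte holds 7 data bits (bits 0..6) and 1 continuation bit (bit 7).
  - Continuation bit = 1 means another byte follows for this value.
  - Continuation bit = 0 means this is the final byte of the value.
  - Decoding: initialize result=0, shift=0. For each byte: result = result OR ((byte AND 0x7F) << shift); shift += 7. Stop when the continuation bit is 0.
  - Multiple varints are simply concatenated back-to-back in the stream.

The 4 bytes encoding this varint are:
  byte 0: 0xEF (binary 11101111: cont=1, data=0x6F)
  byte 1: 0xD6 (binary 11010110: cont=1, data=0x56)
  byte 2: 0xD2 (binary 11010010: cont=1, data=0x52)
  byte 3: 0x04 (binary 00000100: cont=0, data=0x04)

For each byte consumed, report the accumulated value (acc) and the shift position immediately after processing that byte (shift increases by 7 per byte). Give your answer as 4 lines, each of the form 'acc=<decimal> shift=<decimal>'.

byte 0=0xEF: payload=0x6F=111, contrib = 111<<0 = 111; acc -> 111, shift -> 7
byte 1=0xD6: payload=0x56=86, contrib = 86<<7 = 11008; acc -> 11119, shift -> 14
byte 2=0xD2: payload=0x52=82, contrib = 82<<14 = 1343488; acc -> 1354607, shift -> 21
byte 3=0x04: payload=0x04=4, contrib = 4<<21 = 8388608; acc -> 9743215, shift -> 28

Answer: acc=111 shift=7
acc=11119 shift=14
acc=1354607 shift=21
acc=9743215 shift=28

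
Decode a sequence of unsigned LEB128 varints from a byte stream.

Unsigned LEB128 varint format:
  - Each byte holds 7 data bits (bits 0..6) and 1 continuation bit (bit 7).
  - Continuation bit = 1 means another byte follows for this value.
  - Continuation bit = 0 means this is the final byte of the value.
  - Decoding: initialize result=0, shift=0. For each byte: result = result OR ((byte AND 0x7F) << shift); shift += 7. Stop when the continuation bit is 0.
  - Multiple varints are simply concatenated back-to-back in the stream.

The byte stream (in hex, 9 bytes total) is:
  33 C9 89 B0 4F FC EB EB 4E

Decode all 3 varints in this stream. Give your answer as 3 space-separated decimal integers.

  byte[0]=0x33 cont=0 payload=0x33=51: acc |= 51<<0 -> acc=51 shift=7 [end]
Varint 1: bytes[0:1] = 33 -> value 51 (1 byte(s))
  byte[1]=0xC9 cont=1 payload=0x49=73: acc |= 73<<0 -> acc=73 shift=7
  byte[2]=0x89 cont=1 payload=0x09=9: acc |= 9<<7 -> acc=1225 shift=14
  byte[3]=0xB0 cont=1 payload=0x30=48: acc |= 48<<14 -> acc=787657 shift=21
  byte[4]=0x4F cont=0 payload=0x4F=79: acc |= 79<<21 -> acc=166462665 shift=28 [end]
Varint 2: bytes[1:5] = C9 89 B0 4F -> value 166462665 (4 byte(s))
  byte[5]=0xFC cont=1 payload=0x7C=124: acc |= 124<<0 -> acc=124 shift=7
  byte[6]=0xEB cont=1 payload=0x6B=107: acc |= 107<<7 -> acc=13820 shift=14
  byte[7]=0xEB cont=1 payload=0x6B=107: acc |= 107<<14 -> acc=1766908 shift=21
  byte[8]=0x4E cont=0 payload=0x4E=78: acc |= 78<<21 -> acc=165344764 shift=28 [end]
Varint 3: bytes[5:9] = FC EB EB 4E -> value 165344764 (4 byte(s))

Answer: 51 166462665 165344764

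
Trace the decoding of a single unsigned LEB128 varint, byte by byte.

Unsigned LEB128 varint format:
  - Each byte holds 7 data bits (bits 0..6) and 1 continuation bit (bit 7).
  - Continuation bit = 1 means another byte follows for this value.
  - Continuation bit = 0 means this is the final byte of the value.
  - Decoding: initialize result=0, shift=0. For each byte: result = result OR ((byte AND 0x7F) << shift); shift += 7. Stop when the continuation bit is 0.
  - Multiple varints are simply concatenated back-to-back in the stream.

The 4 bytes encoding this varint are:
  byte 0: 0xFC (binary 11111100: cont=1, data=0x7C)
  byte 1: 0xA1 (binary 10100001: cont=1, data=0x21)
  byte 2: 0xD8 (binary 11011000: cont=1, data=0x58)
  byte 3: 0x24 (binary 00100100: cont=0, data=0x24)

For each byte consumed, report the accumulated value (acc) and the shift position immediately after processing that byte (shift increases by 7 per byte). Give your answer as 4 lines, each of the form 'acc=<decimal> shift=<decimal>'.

byte 0=0xFC: payload=0x7C=124, contrib = 124<<0 = 124; acc -> 124, shift -> 7
byte 1=0xA1: payload=0x21=33, contrib = 33<<7 = 4224; acc -> 4348, shift -> 14
byte 2=0xD8: payload=0x58=88, contrib = 88<<14 = 1441792; acc -> 1446140, shift -> 21
byte 3=0x24: payload=0x24=36, contrib = 36<<21 = 75497472; acc -> 76943612, shift -> 28

Answer: acc=124 shift=7
acc=4348 shift=14
acc=1446140 shift=21
acc=76943612 shift=28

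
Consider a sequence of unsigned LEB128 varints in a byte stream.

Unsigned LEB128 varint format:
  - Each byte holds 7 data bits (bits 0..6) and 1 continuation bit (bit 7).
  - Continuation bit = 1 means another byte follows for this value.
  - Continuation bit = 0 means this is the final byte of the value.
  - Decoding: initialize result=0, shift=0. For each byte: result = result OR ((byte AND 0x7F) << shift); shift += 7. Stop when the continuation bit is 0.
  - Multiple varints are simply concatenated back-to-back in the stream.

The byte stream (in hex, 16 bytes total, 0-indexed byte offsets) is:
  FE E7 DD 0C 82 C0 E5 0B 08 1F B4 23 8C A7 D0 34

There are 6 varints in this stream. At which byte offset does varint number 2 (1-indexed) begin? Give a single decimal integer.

  byte[0]=0xFE cont=1 payload=0x7E=126: acc |= 126<<0 -> acc=126 shift=7
  byte[1]=0xE7 cont=1 payload=0x67=103: acc |= 103<<7 -> acc=13310 shift=14
  byte[2]=0xDD cont=1 payload=0x5D=93: acc |= 93<<14 -> acc=1537022 shift=21
  byte[3]=0x0C cont=0 payload=0x0C=12: acc |= 12<<21 -> acc=26702846 shift=28 [end]
Varint 1: bytes[0:4] = FE E7 DD 0C -> value 26702846 (4 byte(s))
  byte[4]=0x82 cont=1 payload=0x02=2: acc |= 2<<0 -> acc=2 shift=7
  byte[5]=0xC0 cont=1 payload=0x40=64: acc |= 64<<7 -> acc=8194 shift=14
  byte[6]=0xE5 cont=1 payload=0x65=101: acc |= 101<<14 -> acc=1662978 shift=21
  byte[7]=0x0B cont=0 payload=0x0B=11: acc |= 11<<21 -> acc=24731650 shift=28 [end]
Varint 2: bytes[4:8] = 82 C0 E5 0B -> value 24731650 (4 byte(s))
  byte[8]=0x08 cont=0 payload=0x08=8: acc |= 8<<0 -> acc=8 shift=7 [end]
Varint 3: bytes[8:9] = 08 -> value 8 (1 byte(s))
  byte[9]=0x1F cont=0 payload=0x1F=31: acc |= 31<<0 -> acc=31 shift=7 [end]
Varint 4: bytes[9:10] = 1F -> value 31 (1 byte(s))
  byte[10]=0xB4 cont=1 payload=0x34=52: acc |= 52<<0 -> acc=52 shift=7
  byte[11]=0x23 cont=0 payload=0x23=35: acc |= 35<<7 -> acc=4532 shift=14 [end]
Varint 5: bytes[10:12] = B4 23 -> value 4532 (2 byte(s))
  byte[12]=0x8C cont=1 payload=0x0C=12: acc |= 12<<0 -> acc=12 shift=7
  byte[13]=0xA7 cont=1 payload=0x27=39: acc |= 39<<7 -> acc=5004 shift=14
  byte[14]=0xD0 cont=1 payload=0x50=80: acc |= 80<<14 -> acc=1315724 shift=21
  byte[15]=0x34 cont=0 payload=0x34=52: acc |= 52<<21 -> acc=110367628 shift=28 [end]
Varint 6: bytes[12:16] = 8C A7 D0 34 -> value 110367628 (4 byte(s))

Answer: 4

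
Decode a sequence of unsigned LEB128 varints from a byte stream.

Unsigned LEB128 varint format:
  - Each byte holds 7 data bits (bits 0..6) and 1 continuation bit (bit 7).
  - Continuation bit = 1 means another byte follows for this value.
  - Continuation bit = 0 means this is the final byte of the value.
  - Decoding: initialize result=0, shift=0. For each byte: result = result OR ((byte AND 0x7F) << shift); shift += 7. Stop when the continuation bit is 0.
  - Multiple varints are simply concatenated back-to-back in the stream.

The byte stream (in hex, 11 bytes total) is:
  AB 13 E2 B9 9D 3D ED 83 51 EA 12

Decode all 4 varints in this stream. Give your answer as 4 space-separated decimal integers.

  byte[0]=0xAB cont=1 payload=0x2B=43: acc |= 43<<0 -> acc=43 shift=7
  byte[1]=0x13 cont=0 payload=0x13=19: acc |= 19<<7 -> acc=2475 shift=14 [end]
Varint 1: bytes[0:2] = AB 13 -> value 2475 (2 byte(s))
  byte[2]=0xE2 cont=1 payload=0x62=98: acc |= 98<<0 -> acc=98 shift=7
  byte[3]=0xB9 cont=1 payload=0x39=57: acc |= 57<<7 -> acc=7394 shift=14
  byte[4]=0x9D cont=1 payload=0x1D=29: acc |= 29<<14 -> acc=482530 shift=21
  byte[5]=0x3D cont=0 payload=0x3D=61: acc |= 61<<21 -> acc=128408802 shift=28 [end]
Varint 2: bytes[2:6] = E2 B9 9D 3D -> value 128408802 (4 byte(s))
  byte[6]=0xED cont=1 payload=0x6D=109: acc |= 109<<0 -> acc=109 shift=7
  byte[7]=0x83 cont=1 payload=0x03=3: acc |= 3<<7 -> acc=493 shift=14
  byte[8]=0x51 cont=0 payload=0x51=81: acc |= 81<<14 -> acc=1327597 shift=21 [end]
Varint 3: bytes[6:9] = ED 83 51 -> value 1327597 (3 byte(s))
  byte[9]=0xEA cont=1 payload=0x6A=106: acc |= 106<<0 -> acc=106 shift=7
  byte[10]=0x12 cont=0 payload=0x12=18: acc |= 18<<7 -> acc=2410 shift=14 [end]
Varint 4: bytes[9:11] = EA 12 -> value 2410 (2 byte(s))

Answer: 2475 128408802 1327597 2410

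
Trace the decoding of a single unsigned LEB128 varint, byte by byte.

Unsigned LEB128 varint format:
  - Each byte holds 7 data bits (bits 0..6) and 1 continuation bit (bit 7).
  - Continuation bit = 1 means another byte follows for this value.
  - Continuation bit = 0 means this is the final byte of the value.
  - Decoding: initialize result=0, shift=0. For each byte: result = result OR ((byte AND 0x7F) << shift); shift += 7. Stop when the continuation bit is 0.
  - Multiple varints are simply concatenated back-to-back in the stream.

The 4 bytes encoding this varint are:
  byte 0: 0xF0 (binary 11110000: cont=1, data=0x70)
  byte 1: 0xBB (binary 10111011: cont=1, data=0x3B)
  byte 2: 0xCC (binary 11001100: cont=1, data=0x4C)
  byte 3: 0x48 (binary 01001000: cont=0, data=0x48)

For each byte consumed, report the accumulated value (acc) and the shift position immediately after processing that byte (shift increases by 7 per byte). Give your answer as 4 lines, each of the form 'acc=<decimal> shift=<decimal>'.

byte 0=0xF0: payload=0x70=112, contrib = 112<<0 = 112; acc -> 112, shift -> 7
byte 1=0xBB: payload=0x3B=59, contrib = 59<<7 = 7552; acc -> 7664, shift -> 14
byte 2=0xCC: payload=0x4C=76, contrib = 76<<14 = 1245184; acc -> 1252848, shift -> 21
byte 3=0x48: payload=0x48=72, contrib = 72<<21 = 150994944; acc -> 152247792, shift -> 28

Answer: acc=112 shift=7
acc=7664 shift=14
acc=1252848 shift=21
acc=152247792 shift=28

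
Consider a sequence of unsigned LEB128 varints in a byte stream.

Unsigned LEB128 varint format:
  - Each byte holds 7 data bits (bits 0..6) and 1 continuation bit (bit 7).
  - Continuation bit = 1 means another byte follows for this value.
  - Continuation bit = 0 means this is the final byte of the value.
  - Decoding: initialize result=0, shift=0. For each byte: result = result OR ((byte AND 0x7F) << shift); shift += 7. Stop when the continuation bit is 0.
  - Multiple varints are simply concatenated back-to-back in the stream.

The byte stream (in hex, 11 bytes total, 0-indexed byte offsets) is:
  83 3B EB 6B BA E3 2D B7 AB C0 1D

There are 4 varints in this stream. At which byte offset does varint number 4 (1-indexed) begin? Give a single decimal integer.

  byte[0]=0x83 cont=1 payload=0x03=3: acc |= 3<<0 -> acc=3 shift=7
  byte[1]=0x3B cont=0 payload=0x3B=59: acc |= 59<<7 -> acc=7555 shift=14 [end]
Varint 1: bytes[0:2] = 83 3B -> value 7555 (2 byte(s))
  byte[2]=0xEB cont=1 payload=0x6B=107: acc |= 107<<0 -> acc=107 shift=7
  byte[3]=0x6B cont=0 payload=0x6B=107: acc |= 107<<7 -> acc=13803 shift=14 [end]
Varint 2: bytes[2:4] = EB 6B -> value 13803 (2 byte(s))
  byte[4]=0xBA cont=1 payload=0x3A=58: acc |= 58<<0 -> acc=58 shift=7
  byte[5]=0xE3 cont=1 payload=0x63=99: acc |= 99<<7 -> acc=12730 shift=14
  byte[6]=0x2D cont=0 payload=0x2D=45: acc |= 45<<14 -> acc=750010 shift=21 [end]
Varint 3: bytes[4:7] = BA E3 2D -> value 750010 (3 byte(s))
  byte[7]=0xB7 cont=1 payload=0x37=55: acc |= 55<<0 -> acc=55 shift=7
  byte[8]=0xAB cont=1 payload=0x2B=43: acc |= 43<<7 -> acc=5559 shift=14
  byte[9]=0xC0 cont=1 payload=0x40=64: acc |= 64<<14 -> acc=1054135 shift=21
  byte[10]=0x1D cont=0 payload=0x1D=29: acc |= 29<<21 -> acc=61871543 shift=28 [end]
Varint 4: bytes[7:11] = B7 AB C0 1D -> value 61871543 (4 byte(s))

Answer: 7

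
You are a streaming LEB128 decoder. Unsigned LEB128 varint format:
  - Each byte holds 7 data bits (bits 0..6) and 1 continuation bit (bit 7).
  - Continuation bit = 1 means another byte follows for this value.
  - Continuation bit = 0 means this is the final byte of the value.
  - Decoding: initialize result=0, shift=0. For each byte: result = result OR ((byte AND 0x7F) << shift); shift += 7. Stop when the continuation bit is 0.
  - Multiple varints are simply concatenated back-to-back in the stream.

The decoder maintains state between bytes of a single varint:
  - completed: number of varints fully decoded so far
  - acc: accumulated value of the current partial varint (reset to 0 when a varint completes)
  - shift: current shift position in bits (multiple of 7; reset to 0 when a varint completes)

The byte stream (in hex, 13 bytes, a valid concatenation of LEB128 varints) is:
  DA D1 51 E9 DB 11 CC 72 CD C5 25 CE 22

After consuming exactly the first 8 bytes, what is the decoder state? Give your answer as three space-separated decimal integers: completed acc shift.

byte[0]=0xDA cont=1 payload=0x5A: acc |= 90<<0 -> completed=0 acc=90 shift=7
byte[1]=0xD1 cont=1 payload=0x51: acc |= 81<<7 -> completed=0 acc=10458 shift=14
byte[2]=0x51 cont=0 payload=0x51: varint #1 complete (value=1337562); reset -> completed=1 acc=0 shift=0
byte[3]=0xE9 cont=1 payload=0x69: acc |= 105<<0 -> completed=1 acc=105 shift=7
byte[4]=0xDB cont=1 payload=0x5B: acc |= 91<<7 -> completed=1 acc=11753 shift=14
byte[5]=0x11 cont=0 payload=0x11: varint #2 complete (value=290281); reset -> completed=2 acc=0 shift=0
byte[6]=0xCC cont=1 payload=0x4C: acc |= 76<<0 -> completed=2 acc=76 shift=7
byte[7]=0x72 cont=0 payload=0x72: varint #3 complete (value=14668); reset -> completed=3 acc=0 shift=0

Answer: 3 0 0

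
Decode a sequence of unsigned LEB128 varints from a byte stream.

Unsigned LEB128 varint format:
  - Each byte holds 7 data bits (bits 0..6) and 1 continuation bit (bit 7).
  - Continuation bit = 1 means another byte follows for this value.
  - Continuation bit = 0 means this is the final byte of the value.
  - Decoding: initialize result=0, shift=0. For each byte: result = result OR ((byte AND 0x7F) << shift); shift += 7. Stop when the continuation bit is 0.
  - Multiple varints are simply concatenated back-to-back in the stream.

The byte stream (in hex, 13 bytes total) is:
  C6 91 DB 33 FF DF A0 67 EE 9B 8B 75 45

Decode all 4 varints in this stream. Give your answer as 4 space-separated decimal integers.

  byte[0]=0xC6 cont=1 payload=0x46=70: acc |= 70<<0 -> acc=70 shift=7
  byte[1]=0x91 cont=1 payload=0x11=17: acc |= 17<<7 -> acc=2246 shift=14
  byte[2]=0xDB cont=1 payload=0x5B=91: acc |= 91<<14 -> acc=1493190 shift=21
  byte[3]=0x33 cont=0 payload=0x33=51: acc |= 51<<21 -> acc=108447942 shift=28 [end]
Varint 1: bytes[0:4] = C6 91 DB 33 -> value 108447942 (4 byte(s))
  byte[4]=0xFF cont=1 payload=0x7F=127: acc |= 127<<0 -> acc=127 shift=7
  byte[5]=0xDF cont=1 payload=0x5F=95: acc |= 95<<7 -> acc=12287 shift=14
  byte[6]=0xA0 cont=1 payload=0x20=32: acc |= 32<<14 -> acc=536575 shift=21
  byte[7]=0x67 cont=0 payload=0x67=103: acc |= 103<<21 -> acc=216543231 shift=28 [end]
Varint 2: bytes[4:8] = FF DF A0 67 -> value 216543231 (4 byte(s))
  byte[8]=0xEE cont=1 payload=0x6E=110: acc |= 110<<0 -> acc=110 shift=7
  byte[9]=0x9B cont=1 payload=0x1B=27: acc |= 27<<7 -> acc=3566 shift=14
  byte[10]=0x8B cont=1 payload=0x0B=11: acc |= 11<<14 -> acc=183790 shift=21
  byte[11]=0x75 cont=0 payload=0x75=117: acc |= 117<<21 -> acc=245550574 shift=28 [end]
Varint 3: bytes[8:12] = EE 9B 8B 75 -> value 245550574 (4 byte(s))
  byte[12]=0x45 cont=0 payload=0x45=69: acc |= 69<<0 -> acc=69 shift=7 [end]
Varint 4: bytes[12:13] = 45 -> value 69 (1 byte(s))

Answer: 108447942 216543231 245550574 69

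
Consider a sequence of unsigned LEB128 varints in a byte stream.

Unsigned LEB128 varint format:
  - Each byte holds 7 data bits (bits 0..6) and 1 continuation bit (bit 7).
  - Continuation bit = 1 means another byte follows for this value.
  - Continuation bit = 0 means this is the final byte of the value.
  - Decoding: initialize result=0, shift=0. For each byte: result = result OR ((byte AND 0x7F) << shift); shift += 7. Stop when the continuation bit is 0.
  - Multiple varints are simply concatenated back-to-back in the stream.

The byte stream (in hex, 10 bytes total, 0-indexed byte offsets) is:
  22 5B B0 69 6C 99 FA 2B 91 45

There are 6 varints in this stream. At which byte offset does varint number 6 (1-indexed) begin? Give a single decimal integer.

Answer: 8

Derivation:
  byte[0]=0x22 cont=0 payload=0x22=34: acc |= 34<<0 -> acc=34 shift=7 [end]
Varint 1: bytes[0:1] = 22 -> value 34 (1 byte(s))
  byte[1]=0x5B cont=0 payload=0x5B=91: acc |= 91<<0 -> acc=91 shift=7 [end]
Varint 2: bytes[1:2] = 5B -> value 91 (1 byte(s))
  byte[2]=0xB0 cont=1 payload=0x30=48: acc |= 48<<0 -> acc=48 shift=7
  byte[3]=0x69 cont=0 payload=0x69=105: acc |= 105<<7 -> acc=13488 shift=14 [end]
Varint 3: bytes[2:4] = B0 69 -> value 13488 (2 byte(s))
  byte[4]=0x6C cont=0 payload=0x6C=108: acc |= 108<<0 -> acc=108 shift=7 [end]
Varint 4: bytes[4:5] = 6C -> value 108 (1 byte(s))
  byte[5]=0x99 cont=1 payload=0x19=25: acc |= 25<<0 -> acc=25 shift=7
  byte[6]=0xFA cont=1 payload=0x7A=122: acc |= 122<<7 -> acc=15641 shift=14
  byte[7]=0x2B cont=0 payload=0x2B=43: acc |= 43<<14 -> acc=720153 shift=21 [end]
Varint 5: bytes[5:8] = 99 FA 2B -> value 720153 (3 byte(s))
  byte[8]=0x91 cont=1 payload=0x11=17: acc |= 17<<0 -> acc=17 shift=7
  byte[9]=0x45 cont=0 payload=0x45=69: acc |= 69<<7 -> acc=8849 shift=14 [end]
Varint 6: bytes[8:10] = 91 45 -> value 8849 (2 byte(s))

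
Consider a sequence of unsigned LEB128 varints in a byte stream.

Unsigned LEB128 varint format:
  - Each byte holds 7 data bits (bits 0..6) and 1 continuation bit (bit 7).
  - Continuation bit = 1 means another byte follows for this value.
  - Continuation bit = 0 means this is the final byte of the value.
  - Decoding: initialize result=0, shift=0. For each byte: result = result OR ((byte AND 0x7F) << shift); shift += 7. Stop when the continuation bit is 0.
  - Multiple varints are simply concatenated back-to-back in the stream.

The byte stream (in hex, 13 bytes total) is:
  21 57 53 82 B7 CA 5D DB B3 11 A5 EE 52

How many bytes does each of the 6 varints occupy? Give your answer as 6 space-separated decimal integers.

Answer: 1 1 1 4 3 3

Derivation:
  byte[0]=0x21 cont=0 payload=0x21=33: acc |= 33<<0 -> acc=33 shift=7 [end]
Varint 1: bytes[0:1] = 21 -> value 33 (1 byte(s))
  byte[1]=0x57 cont=0 payload=0x57=87: acc |= 87<<0 -> acc=87 shift=7 [end]
Varint 2: bytes[1:2] = 57 -> value 87 (1 byte(s))
  byte[2]=0x53 cont=0 payload=0x53=83: acc |= 83<<0 -> acc=83 shift=7 [end]
Varint 3: bytes[2:3] = 53 -> value 83 (1 byte(s))
  byte[3]=0x82 cont=1 payload=0x02=2: acc |= 2<<0 -> acc=2 shift=7
  byte[4]=0xB7 cont=1 payload=0x37=55: acc |= 55<<7 -> acc=7042 shift=14
  byte[5]=0xCA cont=1 payload=0x4A=74: acc |= 74<<14 -> acc=1219458 shift=21
  byte[6]=0x5D cont=0 payload=0x5D=93: acc |= 93<<21 -> acc=196254594 shift=28 [end]
Varint 4: bytes[3:7] = 82 B7 CA 5D -> value 196254594 (4 byte(s))
  byte[7]=0xDB cont=1 payload=0x5B=91: acc |= 91<<0 -> acc=91 shift=7
  byte[8]=0xB3 cont=1 payload=0x33=51: acc |= 51<<7 -> acc=6619 shift=14
  byte[9]=0x11 cont=0 payload=0x11=17: acc |= 17<<14 -> acc=285147 shift=21 [end]
Varint 5: bytes[7:10] = DB B3 11 -> value 285147 (3 byte(s))
  byte[10]=0xA5 cont=1 payload=0x25=37: acc |= 37<<0 -> acc=37 shift=7
  byte[11]=0xEE cont=1 payload=0x6E=110: acc |= 110<<7 -> acc=14117 shift=14
  byte[12]=0x52 cont=0 payload=0x52=82: acc |= 82<<14 -> acc=1357605 shift=21 [end]
Varint 6: bytes[10:13] = A5 EE 52 -> value 1357605 (3 byte(s))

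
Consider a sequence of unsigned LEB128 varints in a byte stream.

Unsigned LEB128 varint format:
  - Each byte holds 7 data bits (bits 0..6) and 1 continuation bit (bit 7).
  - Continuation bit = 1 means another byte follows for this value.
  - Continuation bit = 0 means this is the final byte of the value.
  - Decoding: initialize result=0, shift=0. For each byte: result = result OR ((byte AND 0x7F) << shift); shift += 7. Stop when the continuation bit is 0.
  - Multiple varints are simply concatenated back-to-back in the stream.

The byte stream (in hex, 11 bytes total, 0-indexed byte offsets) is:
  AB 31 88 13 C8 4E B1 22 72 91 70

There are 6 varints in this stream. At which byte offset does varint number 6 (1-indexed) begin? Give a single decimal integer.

  byte[0]=0xAB cont=1 payload=0x2B=43: acc |= 43<<0 -> acc=43 shift=7
  byte[1]=0x31 cont=0 payload=0x31=49: acc |= 49<<7 -> acc=6315 shift=14 [end]
Varint 1: bytes[0:2] = AB 31 -> value 6315 (2 byte(s))
  byte[2]=0x88 cont=1 payload=0x08=8: acc |= 8<<0 -> acc=8 shift=7
  byte[3]=0x13 cont=0 payload=0x13=19: acc |= 19<<7 -> acc=2440 shift=14 [end]
Varint 2: bytes[2:4] = 88 13 -> value 2440 (2 byte(s))
  byte[4]=0xC8 cont=1 payload=0x48=72: acc |= 72<<0 -> acc=72 shift=7
  byte[5]=0x4E cont=0 payload=0x4E=78: acc |= 78<<7 -> acc=10056 shift=14 [end]
Varint 3: bytes[4:6] = C8 4E -> value 10056 (2 byte(s))
  byte[6]=0xB1 cont=1 payload=0x31=49: acc |= 49<<0 -> acc=49 shift=7
  byte[7]=0x22 cont=0 payload=0x22=34: acc |= 34<<7 -> acc=4401 shift=14 [end]
Varint 4: bytes[6:8] = B1 22 -> value 4401 (2 byte(s))
  byte[8]=0x72 cont=0 payload=0x72=114: acc |= 114<<0 -> acc=114 shift=7 [end]
Varint 5: bytes[8:9] = 72 -> value 114 (1 byte(s))
  byte[9]=0x91 cont=1 payload=0x11=17: acc |= 17<<0 -> acc=17 shift=7
  byte[10]=0x70 cont=0 payload=0x70=112: acc |= 112<<7 -> acc=14353 shift=14 [end]
Varint 6: bytes[9:11] = 91 70 -> value 14353 (2 byte(s))

Answer: 9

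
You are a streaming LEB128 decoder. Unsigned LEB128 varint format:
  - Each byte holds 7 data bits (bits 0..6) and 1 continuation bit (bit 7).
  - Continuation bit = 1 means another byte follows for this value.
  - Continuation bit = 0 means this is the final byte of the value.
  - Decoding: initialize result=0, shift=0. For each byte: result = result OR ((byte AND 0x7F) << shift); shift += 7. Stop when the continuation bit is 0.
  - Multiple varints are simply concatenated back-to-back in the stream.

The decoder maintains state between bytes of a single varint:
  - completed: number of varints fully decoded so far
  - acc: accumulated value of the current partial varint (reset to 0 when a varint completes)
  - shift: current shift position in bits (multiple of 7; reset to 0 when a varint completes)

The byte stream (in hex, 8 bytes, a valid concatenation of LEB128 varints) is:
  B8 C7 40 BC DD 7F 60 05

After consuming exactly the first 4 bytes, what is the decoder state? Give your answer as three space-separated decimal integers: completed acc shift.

Answer: 1 60 7

Derivation:
byte[0]=0xB8 cont=1 payload=0x38: acc |= 56<<0 -> completed=0 acc=56 shift=7
byte[1]=0xC7 cont=1 payload=0x47: acc |= 71<<7 -> completed=0 acc=9144 shift=14
byte[2]=0x40 cont=0 payload=0x40: varint #1 complete (value=1057720); reset -> completed=1 acc=0 shift=0
byte[3]=0xBC cont=1 payload=0x3C: acc |= 60<<0 -> completed=1 acc=60 shift=7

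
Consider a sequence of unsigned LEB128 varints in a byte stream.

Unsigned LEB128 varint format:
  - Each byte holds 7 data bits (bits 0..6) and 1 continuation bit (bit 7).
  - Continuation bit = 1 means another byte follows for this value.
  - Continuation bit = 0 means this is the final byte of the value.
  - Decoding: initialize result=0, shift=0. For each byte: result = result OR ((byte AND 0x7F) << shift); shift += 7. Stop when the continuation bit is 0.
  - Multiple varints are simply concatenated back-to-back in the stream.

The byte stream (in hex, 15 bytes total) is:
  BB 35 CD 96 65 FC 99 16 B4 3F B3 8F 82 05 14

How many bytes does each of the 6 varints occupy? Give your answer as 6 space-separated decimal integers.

Answer: 2 3 3 2 4 1

Derivation:
  byte[0]=0xBB cont=1 payload=0x3B=59: acc |= 59<<0 -> acc=59 shift=7
  byte[1]=0x35 cont=0 payload=0x35=53: acc |= 53<<7 -> acc=6843 shift=14 [end]
Varint 1: bytes[0:2] = BB 35 -> value 6843 (2 byte(s))
  byte[2]=0xCD cont=1 payload=0x4D=77: acc |= 77<<0 -> acc=77 shift=7
  byte[3]=0x96 cont=1 payload=0x16=22: acc |= 22<<7 -> acc=2893 shift=14
  byte[4]=0x65 cont=0 payload=0x65=101: acc |= 101<<14 -> acc=1657677 shift=21 [end]
Varint 2: bytes[2:5] = CD 96 65 -> value 1657677 (3 byte(s))
  byte[5]=0xFC cont=1 payload=0x7C=124: acc |= 124<<0 -> acc=124 shift=7
  byte[6]=0x99 cont=1 payload=0x19=25: acc |= 25<<7 -> acc=3324 shift=14
  byte[7]=0x16 cont=0 payload=0x16=22: acc |= 22<<14 -> acc=363772 shift=21 [end]
Varint 3: bytes[5:8] = FC 99 16 -> value 363772 (3 byte(s))
  byte[8]=0xB4 cont=1 payload=0x34=52: acc |= 52<<0 -> acc=52 shift=7
  byte[9]=0x3F cont=0 payload=0x3F=63: acc |= 63<<7 -> acc=8116 shift=14 [end]
Varint 4: bytes[8:10] = B4 3F -> value 8116 (2 byte(s))
  byte[10]=0xB3 cont=1 payload=0x33=51: acc |= 51<<0 -> acc=51 shift=7
  byte[11]=0x8F cont=1 payload=0x0F=15: acc |= 15<<7 -> acc=1971 shift=14
  byte[12]=0x82 cont=1 payload=0x02=2: acc |= 2<<14 -> acc=34739 shift=21
  byte[13]=0x05 cont=0 payload=0x05=5: acc |= 5<<21 -> acc=10520499 shift=28 [end]
Varint 5: bytes[10:14] = B3 8F 82 05 -> value 10520499 (4 byte(s))
  byte[14]=0x14 cont=0 payload=0x14=20: acc |= 20<<0 -> acc=20 shift=7 [end]
Varint 6: bytes[14:15] = 14 -> value 20 (1 byte(s))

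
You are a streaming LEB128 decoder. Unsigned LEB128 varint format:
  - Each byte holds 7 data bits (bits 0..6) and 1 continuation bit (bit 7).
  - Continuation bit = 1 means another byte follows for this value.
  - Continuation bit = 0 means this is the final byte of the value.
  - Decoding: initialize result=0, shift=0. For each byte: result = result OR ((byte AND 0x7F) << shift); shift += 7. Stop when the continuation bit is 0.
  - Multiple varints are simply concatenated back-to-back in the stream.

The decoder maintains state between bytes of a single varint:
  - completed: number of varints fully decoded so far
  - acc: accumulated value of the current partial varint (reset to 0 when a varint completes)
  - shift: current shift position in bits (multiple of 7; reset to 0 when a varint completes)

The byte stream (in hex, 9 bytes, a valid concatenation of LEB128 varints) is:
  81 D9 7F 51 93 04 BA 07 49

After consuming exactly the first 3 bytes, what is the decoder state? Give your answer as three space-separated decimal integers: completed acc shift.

Answer: 1 0 0

Derivation:
byte[0]=0x81 cont=1 payload=0x01: acc |= 1<<0 -> completed=0 acc=1 shift=7
byte[1]=0xD9 cont=1 payload=0x59: acc |= 89<<7 -> completed=0 acc=11393 shift=14
byte[2]=0x7F cont=0 payload=0x7F: varint #1 complete (value=2092161); reset -> completed=1 acc=0 shift=0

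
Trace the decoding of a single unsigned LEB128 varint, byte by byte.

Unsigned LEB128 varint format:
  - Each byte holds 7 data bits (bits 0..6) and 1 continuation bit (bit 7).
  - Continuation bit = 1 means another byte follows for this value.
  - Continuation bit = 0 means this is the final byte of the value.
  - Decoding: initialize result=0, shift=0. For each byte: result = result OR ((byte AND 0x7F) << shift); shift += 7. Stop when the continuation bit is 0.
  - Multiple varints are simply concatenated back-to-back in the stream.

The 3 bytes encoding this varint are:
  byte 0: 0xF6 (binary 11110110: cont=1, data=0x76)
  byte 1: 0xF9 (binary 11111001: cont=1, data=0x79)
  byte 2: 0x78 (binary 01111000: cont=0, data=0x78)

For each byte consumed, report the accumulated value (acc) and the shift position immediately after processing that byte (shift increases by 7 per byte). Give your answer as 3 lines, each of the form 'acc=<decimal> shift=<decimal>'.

byte 0=0xF6: payload=0x76=118, contrib = 118<<0 = 118; acc -> 118, shift -> 7
byte 1=0xF9: payload=0x79=121, contrib = 121<<7 = 15488; acc -> 15606, shift -> 14
byte 2=0x78: payload=0x78=120, contrib = 120<<14 = 1966080; acc -> 1981686, shift -> 21

Answer: acc=118 shift=7
acc=15606 shift=14
acc=1981686 shift=21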